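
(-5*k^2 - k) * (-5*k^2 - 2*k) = 25*k^4 + 15*k^3 + 2*k^2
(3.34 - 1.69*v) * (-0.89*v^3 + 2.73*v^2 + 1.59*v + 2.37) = 1.5041*v^4 - 7.5863*v^3 + 6.4311*v^2 + 1.3053*v + 7.9158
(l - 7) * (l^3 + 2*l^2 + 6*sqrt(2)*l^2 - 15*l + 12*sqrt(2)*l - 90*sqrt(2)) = l^4 - 5*l^3 + 6*sqrt(2)*l^3 - 30*sqrt(2)*l^2 - 29*l^2 - 174*sqrt(2)*l + 105*l + 630*sqrt(2)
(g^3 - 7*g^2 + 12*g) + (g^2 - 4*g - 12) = g^3 - 6*g^2 + 8*g - 12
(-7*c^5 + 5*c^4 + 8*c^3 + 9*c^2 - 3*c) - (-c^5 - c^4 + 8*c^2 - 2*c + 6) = -6*c^5 + 6*c^4 + 8*c^3 + c^2 - c - 6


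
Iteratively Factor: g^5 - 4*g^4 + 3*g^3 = (g)*(g^4 - 4*g^3 + 3*g^2) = g^2*(g^3 - 4*g^2 + 3*g) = g^2*(g - 1)*(g^2 - 3*g) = g^3*(g - 1)*(g - 3)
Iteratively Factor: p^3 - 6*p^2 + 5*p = (p - 1)*(p^2 - 5*p) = p*(p - 1)*(p - 5)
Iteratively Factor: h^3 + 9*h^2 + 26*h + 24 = (h + 4)*(h^2 + 5*h + 6) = (h + 3)*(h + 4)*(h + 2)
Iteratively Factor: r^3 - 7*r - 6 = (r + 1)*(r^2 - r - 6) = (r + 1)*(r + 2)*(r - 3)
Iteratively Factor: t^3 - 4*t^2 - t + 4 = (t + 1)*(t^2 - 5*t + 4) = (t - 4)*(t + 1)*(t - 1)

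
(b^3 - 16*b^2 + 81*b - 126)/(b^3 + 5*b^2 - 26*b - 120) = (b^3 - 16*b^2 + 81*b - 126)/(b^3 + 5*b^2 - 26*b - 120)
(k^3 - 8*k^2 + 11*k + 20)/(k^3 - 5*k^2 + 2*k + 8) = (k - 5)/(k - 2)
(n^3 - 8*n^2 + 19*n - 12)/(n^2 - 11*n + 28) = (n^2 - 4*n + 3)/(n - 7)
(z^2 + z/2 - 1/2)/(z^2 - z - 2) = (z - 1/2)/(z - 2)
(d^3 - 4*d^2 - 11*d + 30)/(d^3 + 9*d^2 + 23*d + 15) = (d^2 - 7*d + 10)/(d^2 + 6*d + 5)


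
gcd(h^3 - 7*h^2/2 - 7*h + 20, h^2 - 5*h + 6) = h - 2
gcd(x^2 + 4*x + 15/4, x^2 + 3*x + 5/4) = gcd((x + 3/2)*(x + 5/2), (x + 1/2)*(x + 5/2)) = x + 5/2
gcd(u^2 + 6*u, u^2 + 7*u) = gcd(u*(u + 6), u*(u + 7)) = u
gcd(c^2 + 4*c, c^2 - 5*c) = c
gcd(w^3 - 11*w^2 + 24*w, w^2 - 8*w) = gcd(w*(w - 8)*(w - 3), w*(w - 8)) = w^2 - 8*w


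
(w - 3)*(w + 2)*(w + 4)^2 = w^4 + 7*w^3 + 2*w^2 - 64*w - 96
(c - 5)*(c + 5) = c^2 - 25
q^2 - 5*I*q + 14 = (q - 7*I)*(q + 2*I)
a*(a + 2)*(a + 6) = a^3 + 8*a^2 + 12*a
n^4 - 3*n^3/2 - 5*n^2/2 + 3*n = n*(n - 2)*(n - 1)*(n + 3/2)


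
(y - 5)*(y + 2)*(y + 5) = y^3 + 2*y^2 - 25*y - 50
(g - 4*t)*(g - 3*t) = g^2 - 7*g*t + 12*t^2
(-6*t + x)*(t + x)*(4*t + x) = -24*t^3 - 26*t^2*x - t*x^2 + x^3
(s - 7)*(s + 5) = s^2 - 2*s - 35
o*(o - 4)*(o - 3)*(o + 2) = o^4 - 5*o^3 - 2*o^2 + 24*o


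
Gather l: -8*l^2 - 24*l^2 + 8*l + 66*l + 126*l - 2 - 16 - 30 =-32*l^2 + 200*l - 48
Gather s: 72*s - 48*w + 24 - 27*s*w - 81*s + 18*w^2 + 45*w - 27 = s*(-27*w - 9) + 18*w^2 - 3*w - 3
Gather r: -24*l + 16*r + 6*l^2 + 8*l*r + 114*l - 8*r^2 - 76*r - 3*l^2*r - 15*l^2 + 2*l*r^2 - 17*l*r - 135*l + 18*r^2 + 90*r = -9*l^2 - 45*l + r^2*(2*l + 10) + r*(-3*l^2 - 9*l + 30)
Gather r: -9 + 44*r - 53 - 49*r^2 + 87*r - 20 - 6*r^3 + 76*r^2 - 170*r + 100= -6*r^3 + 27*r^2 - 39*r + 18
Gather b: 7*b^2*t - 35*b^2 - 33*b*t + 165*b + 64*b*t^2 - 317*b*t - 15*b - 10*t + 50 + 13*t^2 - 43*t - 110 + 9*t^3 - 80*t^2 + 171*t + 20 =b^2*(7*t - 35) + b*(64*t^2 - 350*t + 150) + 9*t^3 - 67*t^2 + 118*t - 40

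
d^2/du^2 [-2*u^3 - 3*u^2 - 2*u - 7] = -12*u - 6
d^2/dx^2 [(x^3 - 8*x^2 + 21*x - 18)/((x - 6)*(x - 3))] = 24/(x^3 - 18*x^2 + 108*x - 216)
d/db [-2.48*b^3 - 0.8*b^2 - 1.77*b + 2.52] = -7.44*b^2 - 1.6*b - 1.77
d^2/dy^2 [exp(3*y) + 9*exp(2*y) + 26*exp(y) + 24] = (9*exp(2*y) + 36*exp(y) + 26)*exp(y)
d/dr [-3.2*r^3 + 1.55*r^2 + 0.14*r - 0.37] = -9.6*r^2 + 3.1*r + 0.14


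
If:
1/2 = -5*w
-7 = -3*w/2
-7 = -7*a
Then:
No Solution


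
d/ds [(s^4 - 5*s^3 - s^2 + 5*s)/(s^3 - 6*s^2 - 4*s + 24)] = (s^6 - 12*s^5 + 19*s^4 + 126*s^3 - 326*s^2 - 48*s + 120)/(s^6 - 12*s^5 + 28*s^4 + 96*s^3 - 272*s^2 - 192*s + 576)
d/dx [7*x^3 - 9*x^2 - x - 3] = 21*x^2 - 18*x - 1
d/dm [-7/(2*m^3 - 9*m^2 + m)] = 7*(6*m^2 - 18*m + 1)/(m^2*(2*m^2 - 9*m + 1)^2)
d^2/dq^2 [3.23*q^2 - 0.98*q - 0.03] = 6.46000000000000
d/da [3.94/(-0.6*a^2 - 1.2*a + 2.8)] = 4.728*(a + 1)/(0.6*a^2 + 1.2*a - 2.8)^2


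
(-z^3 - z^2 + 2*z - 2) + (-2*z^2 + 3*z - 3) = -z^3 - 3*z^2 + 5*z - 5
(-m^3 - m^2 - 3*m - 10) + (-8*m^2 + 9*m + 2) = -m^3 - 9*m^2 + 6*m - 8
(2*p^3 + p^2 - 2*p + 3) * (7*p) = 14*p^4 + 7*p^3 - 14*p^2 + 21*p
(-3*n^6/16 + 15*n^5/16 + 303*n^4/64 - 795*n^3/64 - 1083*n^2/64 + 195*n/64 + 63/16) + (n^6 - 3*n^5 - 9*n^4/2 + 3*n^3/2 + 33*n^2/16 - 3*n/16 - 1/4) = 13*n^6/16 - 33*n^5/16 + 15*n^4/64 - 699*n^3/64 - 951*n^2/64 + 183*n/64 + 59/16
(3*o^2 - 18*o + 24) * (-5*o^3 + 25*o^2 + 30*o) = -15*o^5 + 165*o^4 - 480*o^3 + 60*o^2 + 720*o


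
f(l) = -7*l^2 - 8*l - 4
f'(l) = -14*l - 8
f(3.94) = -144.19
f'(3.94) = -63.16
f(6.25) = -327.44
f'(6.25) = -95.50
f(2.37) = -62.28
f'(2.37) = -41.18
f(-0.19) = -2.73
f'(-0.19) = -5.34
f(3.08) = -95.04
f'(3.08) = -51.12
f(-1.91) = -14.26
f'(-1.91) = 18.74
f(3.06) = -94.03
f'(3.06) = -50.84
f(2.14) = -53.18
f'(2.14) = -37.96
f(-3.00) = -43.00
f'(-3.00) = 34.00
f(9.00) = -643.00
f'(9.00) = -134.00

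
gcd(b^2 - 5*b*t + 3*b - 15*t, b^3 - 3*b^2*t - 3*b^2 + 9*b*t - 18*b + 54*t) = b + 3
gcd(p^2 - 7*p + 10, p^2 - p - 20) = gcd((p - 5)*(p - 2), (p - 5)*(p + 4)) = p - 5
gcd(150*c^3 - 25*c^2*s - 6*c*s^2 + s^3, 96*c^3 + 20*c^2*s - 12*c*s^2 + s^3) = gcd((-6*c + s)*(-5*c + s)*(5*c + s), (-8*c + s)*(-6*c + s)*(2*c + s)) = -6*c + s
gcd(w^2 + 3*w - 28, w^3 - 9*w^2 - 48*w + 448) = w + 7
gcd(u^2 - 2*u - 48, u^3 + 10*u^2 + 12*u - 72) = u + 6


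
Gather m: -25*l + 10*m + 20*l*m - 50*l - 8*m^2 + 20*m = -75*l - 8*m^2 + m*(20*l + 30)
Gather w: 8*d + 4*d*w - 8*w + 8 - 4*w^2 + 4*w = 8*d - 4*w^2 + w*(4*d - 4) + 8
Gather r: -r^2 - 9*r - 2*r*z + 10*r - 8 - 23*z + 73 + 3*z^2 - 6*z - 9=-r^2 + r*(1 - 2*z) + 3*z^2 - 29*z + 56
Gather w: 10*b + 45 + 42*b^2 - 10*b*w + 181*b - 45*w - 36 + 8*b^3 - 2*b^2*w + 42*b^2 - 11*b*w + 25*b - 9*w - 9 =8*b^3 + 84*b^2 + 216*b + w*(-2*b^2 - 21*b - 54)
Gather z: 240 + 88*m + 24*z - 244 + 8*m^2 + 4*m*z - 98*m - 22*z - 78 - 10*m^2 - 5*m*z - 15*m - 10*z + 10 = -2*m^2 - 25*m + z*(-m - 8) - 72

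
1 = 1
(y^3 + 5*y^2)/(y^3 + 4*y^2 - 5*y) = y/(y - 1)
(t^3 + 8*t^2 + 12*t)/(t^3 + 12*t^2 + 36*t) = (t + 2)/(t + 6)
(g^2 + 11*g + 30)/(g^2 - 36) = (g + 5)/(g - 6)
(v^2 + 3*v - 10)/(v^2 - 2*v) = (v + 5)/v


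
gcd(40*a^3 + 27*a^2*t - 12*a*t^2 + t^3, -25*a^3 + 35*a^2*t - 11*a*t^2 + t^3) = -5*a + t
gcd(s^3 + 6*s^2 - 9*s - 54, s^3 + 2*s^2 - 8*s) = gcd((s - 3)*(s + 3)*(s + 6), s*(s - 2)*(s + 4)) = 1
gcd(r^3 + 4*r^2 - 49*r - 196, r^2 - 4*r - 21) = r - 7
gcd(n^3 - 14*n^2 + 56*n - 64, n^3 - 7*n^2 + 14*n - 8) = n^2 - 6*n + 8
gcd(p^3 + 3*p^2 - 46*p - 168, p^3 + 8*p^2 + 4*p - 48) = p^2 + 10*p + 24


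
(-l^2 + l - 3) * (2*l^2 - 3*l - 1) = -2*l^4 + 5*l^3 - 8*l^2 + 8*l + 3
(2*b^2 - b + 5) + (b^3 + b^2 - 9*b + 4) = b^3 + 3*b^2 - 10*b + 9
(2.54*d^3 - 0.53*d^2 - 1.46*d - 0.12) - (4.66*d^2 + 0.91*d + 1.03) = 2.54*d^3 - 5.19*d^2 - 2.37*d - 1.15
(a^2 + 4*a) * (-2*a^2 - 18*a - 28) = -2*a^4 - 26*a^3 - 100*a^2 - 112*a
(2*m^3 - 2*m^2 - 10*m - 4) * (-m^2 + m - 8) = -2*m^5 + 4*m^4 - 8*m^3 + 10*m^2 + 76*m + 32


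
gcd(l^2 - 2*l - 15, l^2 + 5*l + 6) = l + 3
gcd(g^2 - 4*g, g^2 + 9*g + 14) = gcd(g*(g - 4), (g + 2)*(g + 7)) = 1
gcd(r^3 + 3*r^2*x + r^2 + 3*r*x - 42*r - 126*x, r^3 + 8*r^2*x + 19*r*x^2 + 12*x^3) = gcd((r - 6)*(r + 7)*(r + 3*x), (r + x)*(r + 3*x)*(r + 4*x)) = r + 3*x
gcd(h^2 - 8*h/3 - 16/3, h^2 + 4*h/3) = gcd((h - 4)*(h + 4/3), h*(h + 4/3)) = h + 4/3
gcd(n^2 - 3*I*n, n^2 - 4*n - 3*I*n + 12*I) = n - 3*I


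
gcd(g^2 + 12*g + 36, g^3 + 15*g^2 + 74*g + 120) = g + 6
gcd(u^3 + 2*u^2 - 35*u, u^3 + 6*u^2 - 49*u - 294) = u + 7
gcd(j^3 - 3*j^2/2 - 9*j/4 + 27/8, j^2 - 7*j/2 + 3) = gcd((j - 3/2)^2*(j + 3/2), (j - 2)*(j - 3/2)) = j - 3/2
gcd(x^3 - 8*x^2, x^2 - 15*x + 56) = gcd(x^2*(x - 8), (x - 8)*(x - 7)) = x - 8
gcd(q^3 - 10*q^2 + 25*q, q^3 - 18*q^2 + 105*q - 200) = q^2 - 10*q + 25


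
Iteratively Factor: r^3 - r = (r)*(r^2 - 1) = r*(r - 1)*(r + 1)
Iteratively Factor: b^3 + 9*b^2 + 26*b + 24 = (b + 2)*(b^2 + 7*b + 12) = (b + 2)*(b + 4)*(b + 3)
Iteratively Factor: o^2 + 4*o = (o)*(o + 4)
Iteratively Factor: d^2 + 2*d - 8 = (d - 2)*(d + 4)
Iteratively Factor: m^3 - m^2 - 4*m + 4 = (m + 2)*(m^2 - 3*m + 2) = (m - 1)*(m + 2)*(m - 2)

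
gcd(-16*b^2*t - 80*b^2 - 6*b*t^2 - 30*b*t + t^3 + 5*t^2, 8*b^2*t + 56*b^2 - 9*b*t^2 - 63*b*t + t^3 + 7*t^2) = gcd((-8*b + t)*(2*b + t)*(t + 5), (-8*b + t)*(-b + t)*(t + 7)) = -8*b + t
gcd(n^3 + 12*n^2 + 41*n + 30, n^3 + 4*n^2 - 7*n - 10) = n^2 + 6*n + 5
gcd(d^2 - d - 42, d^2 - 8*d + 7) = d - 7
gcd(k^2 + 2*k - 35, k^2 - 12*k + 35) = k - 5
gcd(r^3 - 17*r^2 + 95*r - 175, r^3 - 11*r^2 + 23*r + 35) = r^2 - 12*r + 35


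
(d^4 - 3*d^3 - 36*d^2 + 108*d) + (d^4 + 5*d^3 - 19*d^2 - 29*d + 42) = 2*d^4 + 2*d^3 - 55*d^2 + 79*d + 42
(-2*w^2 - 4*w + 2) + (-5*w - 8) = -2*w^2 - 9*w - 6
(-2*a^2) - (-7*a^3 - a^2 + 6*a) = 7*a^3 - a^2 - 6*a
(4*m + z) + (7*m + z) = 11*m + 2*z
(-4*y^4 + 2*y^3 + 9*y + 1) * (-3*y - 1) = 12*y^5 - 2*y^4 - 2*y^3 - 27*y^2 - 12*y - 1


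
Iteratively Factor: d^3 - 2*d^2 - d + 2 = (d + 1)*(d^2 - 3*d + 2) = (d - 1)*(d + 1)*(d - 2)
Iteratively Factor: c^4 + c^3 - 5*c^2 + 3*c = (c)*(c^3 + c^2 - 5*c + 3) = c*(c - 1)*(c^2 + 2*c - 3) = c*(c - 1)^2*(c + 3)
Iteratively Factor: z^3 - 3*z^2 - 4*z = (z - 4)*(z^2 + z) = z*(z - 4)*(z + 1)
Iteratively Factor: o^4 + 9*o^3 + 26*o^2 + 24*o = (o)*(o^3 + 9*o^2 + 26*o + 24) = o*(o + 3)*(o^2 + 6*o + 8) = o*(o + 2)*(o + 3)*(o + 4)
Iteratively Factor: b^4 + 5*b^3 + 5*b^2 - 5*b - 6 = (b - 1)*(b^3 + 6*b^2 + 11*b + 6) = (b - 1)*(b + 3)*(b^2 + 3*b + 2) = (b - 1)*(b + 1)*(b + 3)*(b + 2)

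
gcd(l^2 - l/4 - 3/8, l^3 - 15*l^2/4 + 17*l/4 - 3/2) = l - 3/4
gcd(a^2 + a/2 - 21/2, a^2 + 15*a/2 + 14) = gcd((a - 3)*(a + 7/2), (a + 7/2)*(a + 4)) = a + 7/2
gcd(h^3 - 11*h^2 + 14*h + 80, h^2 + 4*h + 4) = h + 2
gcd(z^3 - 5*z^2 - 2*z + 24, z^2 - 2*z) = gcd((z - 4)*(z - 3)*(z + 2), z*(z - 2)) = 1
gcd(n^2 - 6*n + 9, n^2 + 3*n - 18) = n - 3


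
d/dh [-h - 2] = -1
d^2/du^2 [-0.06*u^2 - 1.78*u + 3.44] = -0.120000000000000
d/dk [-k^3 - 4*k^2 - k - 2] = -3*k^2 - 8*k - 1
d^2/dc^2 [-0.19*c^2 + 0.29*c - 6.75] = -0.380000000000000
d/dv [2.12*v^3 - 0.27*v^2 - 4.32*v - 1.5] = 6.36*v^2 - 0.54*v - 4.32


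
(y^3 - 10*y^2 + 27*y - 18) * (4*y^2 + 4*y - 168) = 4*y^5 - 36*y^4 - 100*y^3 + 1716*y^2 - 4608*y + 3024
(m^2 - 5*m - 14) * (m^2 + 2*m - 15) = m^4 - 3*m^3 - 39*m^2 + 47*m + 210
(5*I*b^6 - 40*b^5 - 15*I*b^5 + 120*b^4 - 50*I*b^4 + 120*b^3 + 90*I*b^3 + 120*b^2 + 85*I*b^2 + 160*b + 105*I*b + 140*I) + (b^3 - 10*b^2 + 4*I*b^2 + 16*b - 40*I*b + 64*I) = 5*I*b^6 - 40*b^5 - 15*I*b^5 + 120*b^4 - 50*I*b^4 + 121*b^3 + 90*I*b^3 + 110*b^2 + 89*I*b^2 + 176*b + 65*I*b + 204*I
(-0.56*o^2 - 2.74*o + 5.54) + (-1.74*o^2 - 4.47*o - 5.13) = -2.3*o^2 - 7.21*o + 0.41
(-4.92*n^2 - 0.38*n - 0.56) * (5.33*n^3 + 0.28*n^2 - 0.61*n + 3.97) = -26.2236*n^5 - 3.403*n^4 - 0.0900000000000005*n^3 - 19.4574*n^2 - 1.167*n - 2.2232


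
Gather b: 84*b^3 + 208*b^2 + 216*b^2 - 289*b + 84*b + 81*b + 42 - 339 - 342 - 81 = 84*b^3 + 424*b^2 - 124*b - 720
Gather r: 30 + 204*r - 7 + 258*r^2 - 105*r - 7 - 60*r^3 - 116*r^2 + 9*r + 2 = -60*r^3 + 142*r^2 + 108*r + 18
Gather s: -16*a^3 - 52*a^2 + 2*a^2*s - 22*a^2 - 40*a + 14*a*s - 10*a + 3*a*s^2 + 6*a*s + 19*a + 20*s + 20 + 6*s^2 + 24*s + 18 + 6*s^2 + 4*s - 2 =-16*a^3 - 74*a^2 - 31*a + s^2*(3*a + 12) + s*(2*a^2 + 20*a + 48) + 36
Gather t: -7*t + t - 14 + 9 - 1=-6*t - 6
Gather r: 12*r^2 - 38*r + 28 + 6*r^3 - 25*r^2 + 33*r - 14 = 6*r^3 - 13*r^2 - 5*r + 14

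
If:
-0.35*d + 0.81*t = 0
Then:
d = 2.31428571428571*t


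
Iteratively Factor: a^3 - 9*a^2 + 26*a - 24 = (a - 4)*(a^2 - 5*a + 6) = (a - 4)*(a - 2)*(a - 3)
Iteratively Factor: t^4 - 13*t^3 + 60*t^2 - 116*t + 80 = (t - 2)*(t^3 - 11*t^2 + 38*t - 40) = (t - 4)*(t - 2)*(t^2 - 7*t + 10) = (t - 4)*(t - 2)^2*(t - 5)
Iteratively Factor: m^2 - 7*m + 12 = (m - 3)*(m - 4)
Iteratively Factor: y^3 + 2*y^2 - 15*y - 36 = (y - 4)*(y^2 + 6*y + 9) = (y - 4)*(y + 3)*(y + 3)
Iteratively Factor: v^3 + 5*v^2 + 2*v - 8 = (v + 4)*(v^2 + v - 2) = (v - 1)*(v + 4)*(v + 2)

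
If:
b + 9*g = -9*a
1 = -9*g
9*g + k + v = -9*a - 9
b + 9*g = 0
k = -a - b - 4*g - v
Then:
No Solution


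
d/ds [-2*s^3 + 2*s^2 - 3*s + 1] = -6*s^2 + 4*s - 3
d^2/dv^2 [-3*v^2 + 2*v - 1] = -6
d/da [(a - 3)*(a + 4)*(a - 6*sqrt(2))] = 3*a^2 - 12*sqrt(2)*a + 2*a - 12 - 6*sqrt(2)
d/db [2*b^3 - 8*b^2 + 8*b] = 6*b^2 - 16*b + 8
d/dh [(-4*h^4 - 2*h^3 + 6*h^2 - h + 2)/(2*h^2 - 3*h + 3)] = (-16*h^5 + 32*h^4 - 36*h^3 - 34*h^2 + 28*h + 3)/(4*h^4 - 12*h^3 + 21*h^2 - 18*h + 9)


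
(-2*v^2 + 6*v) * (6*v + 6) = -12*v^3 + 24*v^2 + 36*v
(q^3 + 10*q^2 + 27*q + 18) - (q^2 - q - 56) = q^3 + 9*q^2 + 28*q + 74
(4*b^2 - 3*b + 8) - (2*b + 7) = 4*b^2 - 5*b + 1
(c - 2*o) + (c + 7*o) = 2*c + 5*o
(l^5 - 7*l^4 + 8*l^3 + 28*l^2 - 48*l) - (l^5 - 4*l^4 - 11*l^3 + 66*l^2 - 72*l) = -3*l^4 + 19*l^3 - 38*l^2 + 24*l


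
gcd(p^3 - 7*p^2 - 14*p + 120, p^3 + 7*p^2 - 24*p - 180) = p - 5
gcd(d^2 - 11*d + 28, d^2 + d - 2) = 1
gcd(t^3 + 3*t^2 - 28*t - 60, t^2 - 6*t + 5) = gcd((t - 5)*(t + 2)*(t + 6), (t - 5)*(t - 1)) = t - 5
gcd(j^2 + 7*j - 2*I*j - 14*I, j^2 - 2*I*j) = j - 2*I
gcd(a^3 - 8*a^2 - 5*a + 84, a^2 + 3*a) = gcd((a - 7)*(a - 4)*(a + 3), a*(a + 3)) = a + 3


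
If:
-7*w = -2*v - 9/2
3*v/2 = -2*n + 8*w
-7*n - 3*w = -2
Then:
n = 125/202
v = -502/101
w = -157/202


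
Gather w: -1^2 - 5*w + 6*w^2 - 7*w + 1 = 6*w^2 - 12*w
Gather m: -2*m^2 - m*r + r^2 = -2*m^2 - m*r + r^2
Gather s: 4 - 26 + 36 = 14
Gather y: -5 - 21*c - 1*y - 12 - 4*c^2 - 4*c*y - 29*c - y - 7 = -4*c^2 - 50*c + y*(-4*c - 2) - 24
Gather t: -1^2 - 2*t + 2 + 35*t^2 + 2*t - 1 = 35*t^2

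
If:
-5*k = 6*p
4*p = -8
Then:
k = 12/5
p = -2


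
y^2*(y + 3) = y^3 + 3*y^2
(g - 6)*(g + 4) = g^2 - 2*g - 24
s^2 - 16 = (s - 4)*(s + 4)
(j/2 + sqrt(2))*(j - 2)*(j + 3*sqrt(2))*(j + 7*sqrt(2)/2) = j^4/2 - j^3 + 17*sqrt(2)*j^3/4 - 17*sqrt(2)*j^2/2 + 47*j^2/2 - 47*j + 21*sqrt(2)*j - 42*sqrt(2)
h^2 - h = h*(h - 1)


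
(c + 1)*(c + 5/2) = c^2 + 7*c/2 + 5/2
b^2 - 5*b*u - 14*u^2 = (b - 7*u)*(b + 2*u)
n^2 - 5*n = n*(n - 5)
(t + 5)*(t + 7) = t^2 + 12*t + 35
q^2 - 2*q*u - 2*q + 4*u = (q - 2)*(q - 2*u)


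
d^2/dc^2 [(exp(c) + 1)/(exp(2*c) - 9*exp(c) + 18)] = (exp(4*c) + 13*exp(3*c) - 135*exp(2*c) + 171*exp(c) + 486)*exp(c)/(exp(6*c) - 27*exp(5*c) + 297*exp(4*c) - 1701*exp(3*c) + 5346*exp(2*c) - 8748*exp(c) + 5832)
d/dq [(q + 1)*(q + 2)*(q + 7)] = 3*q^2 + 20*q + 23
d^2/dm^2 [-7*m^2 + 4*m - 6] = -14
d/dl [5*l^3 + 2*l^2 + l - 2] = 15*l^2 + 4*l + 1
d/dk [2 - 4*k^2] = -8*k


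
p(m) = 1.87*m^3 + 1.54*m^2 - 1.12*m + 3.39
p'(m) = 5.61*m^2 + 3.08*m - 1.12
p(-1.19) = 3.75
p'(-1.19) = 3.16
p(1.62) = 13.57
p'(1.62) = 18.59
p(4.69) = 224.92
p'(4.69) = 136.72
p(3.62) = 108.23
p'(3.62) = 83.55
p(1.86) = 18.67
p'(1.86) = 24.02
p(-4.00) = -87.17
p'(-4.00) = 76.32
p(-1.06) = 4.08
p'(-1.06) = 1.92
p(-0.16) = 3.60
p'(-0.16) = -1.47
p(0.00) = 3.39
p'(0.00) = -1.12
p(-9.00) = -1225.02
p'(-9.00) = 425.57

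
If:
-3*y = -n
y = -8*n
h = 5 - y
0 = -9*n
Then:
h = 5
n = 0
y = 0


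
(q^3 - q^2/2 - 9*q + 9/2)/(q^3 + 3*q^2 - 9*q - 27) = (q - 1/2)/(q + 3)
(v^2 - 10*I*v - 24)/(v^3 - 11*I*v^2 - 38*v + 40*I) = (v - 6*I)/(v^2 - 7*I*v - 10)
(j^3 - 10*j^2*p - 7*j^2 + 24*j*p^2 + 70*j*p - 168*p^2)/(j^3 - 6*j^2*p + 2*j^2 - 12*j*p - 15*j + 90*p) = (j^2 - 4*j*p - 7*j + 28*p)/(j^2 + 2*j - 15)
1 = 1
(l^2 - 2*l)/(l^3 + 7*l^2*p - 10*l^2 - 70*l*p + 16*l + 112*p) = l/(l^2 + 7*l*p - 8*l - 56*p)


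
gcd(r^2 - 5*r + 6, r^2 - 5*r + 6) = r^2 - 5*r + 6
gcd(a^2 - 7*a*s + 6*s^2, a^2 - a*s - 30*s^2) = -a + 6*s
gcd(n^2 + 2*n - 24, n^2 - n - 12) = n - 4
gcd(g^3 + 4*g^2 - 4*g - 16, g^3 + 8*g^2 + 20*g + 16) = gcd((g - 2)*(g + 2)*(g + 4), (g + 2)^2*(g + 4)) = g^2 + 6*g + 8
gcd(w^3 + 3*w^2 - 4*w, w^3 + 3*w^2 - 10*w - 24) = w + 4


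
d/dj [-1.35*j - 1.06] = -1.35000000000000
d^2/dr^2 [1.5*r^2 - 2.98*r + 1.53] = 3.00000000000000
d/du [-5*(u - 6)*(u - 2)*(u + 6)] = -15*u^2 + 20*u + 180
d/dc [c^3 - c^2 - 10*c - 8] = 3*c^2 - 2*c - 10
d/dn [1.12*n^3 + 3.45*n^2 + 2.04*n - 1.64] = 3.36*n^2 + 6.9*n + 2.04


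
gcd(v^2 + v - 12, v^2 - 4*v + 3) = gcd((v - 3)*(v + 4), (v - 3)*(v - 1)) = v - 3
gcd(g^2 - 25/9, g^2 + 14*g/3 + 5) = g + 5/3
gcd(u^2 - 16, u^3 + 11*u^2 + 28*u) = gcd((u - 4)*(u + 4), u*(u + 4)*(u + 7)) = u + 4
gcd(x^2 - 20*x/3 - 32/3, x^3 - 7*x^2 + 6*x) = 1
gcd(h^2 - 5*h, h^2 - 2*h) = h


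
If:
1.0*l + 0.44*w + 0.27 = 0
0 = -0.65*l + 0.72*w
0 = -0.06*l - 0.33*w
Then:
No Solution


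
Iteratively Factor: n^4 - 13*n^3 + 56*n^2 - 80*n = (n - 4)*(n^3 - 9*n^2 + 20*n) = (n - 4)^2*(n^2 - 5*n) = n*(n - 4)^2*(n - 5)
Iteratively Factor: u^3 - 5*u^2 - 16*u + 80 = (u - 4)*(u^2 - u - 20) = (u - 4)*(u + 4)*(u - 5)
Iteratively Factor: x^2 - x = (x - 1)*(x)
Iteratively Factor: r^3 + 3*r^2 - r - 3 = (r - 1)*(r^2 + 4*r + 3) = (r - 1)*(r + 3)*(r + 1)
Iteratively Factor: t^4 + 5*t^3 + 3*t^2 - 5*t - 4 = (t + 4)*(t^3 + t^2 - t - 1) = (t - 1)*(t + 4)*(t^2 + 2*t + 1) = (t - 1)*(t + 1)*(t + 4)*(t + 1)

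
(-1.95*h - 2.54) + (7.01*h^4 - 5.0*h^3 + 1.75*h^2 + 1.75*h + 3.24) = 7.01*h^4 - 5.0*h^3 + 1.75*h^2 - 0.2*h + 0.7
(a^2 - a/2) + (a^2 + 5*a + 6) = 2*a^2 + 9*a/2 + 6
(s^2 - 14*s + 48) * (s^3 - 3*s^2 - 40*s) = s^5 - 17*s^4 + 50*s^3 + 416*s^2 - 1920*s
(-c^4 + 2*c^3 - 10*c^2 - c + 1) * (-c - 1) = c^5 - c^4 + 8*c^3 + 11*c^2 - 1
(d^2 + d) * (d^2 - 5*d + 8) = d^4 - 4*d^3 + 3*d^2 + 8*d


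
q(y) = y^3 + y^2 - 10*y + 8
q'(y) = 3*y^2 + 2*y - 10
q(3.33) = 22.71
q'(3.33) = 29.93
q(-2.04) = 24.07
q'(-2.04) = -1.60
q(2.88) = 11.38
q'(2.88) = 20.64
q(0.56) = 2.89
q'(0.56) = -7.94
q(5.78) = 176.71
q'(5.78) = 101.79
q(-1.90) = 23.75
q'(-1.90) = -2.97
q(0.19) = 6.14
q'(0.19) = -9.51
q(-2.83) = 21.64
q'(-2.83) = 8.37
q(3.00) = 14.00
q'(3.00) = 23.00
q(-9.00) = -550.00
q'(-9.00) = 215.00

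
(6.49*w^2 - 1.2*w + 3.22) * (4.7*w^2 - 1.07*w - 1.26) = 30.503*w^4 - 12.5843*w^3 + 8.2406*w^2 - 1.9334*w - 4.0572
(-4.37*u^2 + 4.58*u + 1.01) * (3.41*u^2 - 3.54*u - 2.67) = -14.9017*u^4 + 31.0876*u^3 - 1.1012*u^2 - 15.804*u - 2.6967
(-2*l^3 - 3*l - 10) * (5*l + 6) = -10*l^4 - 12*l^3 - 15*l^2 - 68*l - 60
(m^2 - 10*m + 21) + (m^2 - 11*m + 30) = 2*m^2 - 21*m + 51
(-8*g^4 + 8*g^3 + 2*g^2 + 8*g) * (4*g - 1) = -32*g^5 + 40*g^4 + 30*g^2 - 8*g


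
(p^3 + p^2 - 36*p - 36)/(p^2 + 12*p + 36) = (p^2 - 5*p - 6)/(p + 6)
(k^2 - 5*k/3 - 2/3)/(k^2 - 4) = (k + 1/3)/(k + 2)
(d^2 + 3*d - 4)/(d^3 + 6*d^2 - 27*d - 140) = (d - 1)/(d^2 + 2*d - 35)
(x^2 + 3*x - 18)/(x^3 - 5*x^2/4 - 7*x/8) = 8*(-x^2 - 3*x + 18)/(x*(-8*x^2 + 10*x + 7))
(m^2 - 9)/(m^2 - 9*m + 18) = (m + 3)/(m - 6)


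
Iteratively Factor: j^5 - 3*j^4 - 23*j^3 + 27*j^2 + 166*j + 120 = (j - 5)*(j^4 + 2*j^3 - 13*j^2 - 38*j - 24) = (j - 5)*(j + 2)*(j^3 - 13*j - 12) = (j - 5)*(j + 2)*(j + 3)*(j^2 - 3*j - 4) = (j - 5)*(j + 1)*(j + 2)*(j + 3)*(j - 4)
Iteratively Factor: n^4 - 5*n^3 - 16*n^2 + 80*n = (n - 4)*(n^3 - n^2 - 20*n) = (n - 4)*(n + 4)*(n^2 - 5*n) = n*(n - 4)*(n + 4)*(n - 5)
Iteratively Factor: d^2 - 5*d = (d)*(d - 5)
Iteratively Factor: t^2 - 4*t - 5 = (t - 5)*(t + 1)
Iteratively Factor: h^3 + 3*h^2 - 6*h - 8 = (h + 4)*(h^2 - h - 2) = (h + 1)*(h + 4)*(h - 2)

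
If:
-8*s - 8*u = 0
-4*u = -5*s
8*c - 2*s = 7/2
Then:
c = 7/16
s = 0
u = 0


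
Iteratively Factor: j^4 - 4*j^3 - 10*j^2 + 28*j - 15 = (j + 3)*(j^3 - 7*j^2 + 11*j - 5) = (j - 1)*(j + 3)*(j^2 - 6*j + 5) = (j - 1)^2*(j + 3)*(j - 5)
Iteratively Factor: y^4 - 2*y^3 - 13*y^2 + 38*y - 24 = (y - 3)*(y^3 + y^2 - 10*y + 8) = (y - 3)*(y + 4)*(y^2 - 3*y + 2) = (y - 3)*(y - 2)*(y + 4)*(y - 1)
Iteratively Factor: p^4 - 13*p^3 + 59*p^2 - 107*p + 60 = (p - 5)*(p^3 - 8*p^2 + 19*p - 12) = (p - 5)*(p - 3)*(p^2 - 5*p + 4) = (p - 5)*(p - 3)*(p - 1)*(p - 4)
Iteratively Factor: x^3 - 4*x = (x)*(x^2 - 4) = x*(x + 2)*(x - 2)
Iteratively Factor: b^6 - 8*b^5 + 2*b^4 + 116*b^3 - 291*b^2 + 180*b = (b)*(b^5 - 8*b^4 + 2*b^3 + 116*b^2 - 291*b + 180) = b*(b - 3)*(b^4 - 5*b^3 - 13*b^2 + 77*b - 60) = b*(b - 3)^2*(b^3 - 2*b^2 - 19*b + 20) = b*(b - 3)^2*(b - 1)*(b^2 - b - 20) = b*(b - 5)*(b - 3)^2*(b - 1)*(b + 4)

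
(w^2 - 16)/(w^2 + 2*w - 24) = (w + 4)/(w + 6)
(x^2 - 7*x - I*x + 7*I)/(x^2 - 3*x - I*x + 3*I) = (x - 7)/(x - 3)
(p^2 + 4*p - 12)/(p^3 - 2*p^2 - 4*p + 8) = (p + 6)/(p^2 - 4)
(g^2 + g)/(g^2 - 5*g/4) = 4*(g + 1)/(4*g - 5)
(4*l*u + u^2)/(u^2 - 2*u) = (4*l + u)/(u - 2)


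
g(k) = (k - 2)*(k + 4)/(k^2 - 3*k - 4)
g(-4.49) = 0.11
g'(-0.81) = -50.00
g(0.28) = 1.55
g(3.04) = -1.89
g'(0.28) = -1.33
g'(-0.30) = -3.85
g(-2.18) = -1.04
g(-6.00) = 0.32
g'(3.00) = -3.31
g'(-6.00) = -0.10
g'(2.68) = -1.97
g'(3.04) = -3.58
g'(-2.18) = -1.38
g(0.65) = 1.14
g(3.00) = -1.75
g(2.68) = -0.94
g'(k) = (3 - 2*k)*(k - 2)*(k + 4)/(k^2 - 3*k - 4)^2 + (k - 2)/(k^2 - 3*k - 4) + (k + 4)/(k^2 - 3*k - 4)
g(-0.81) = 9.81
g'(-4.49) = -0.19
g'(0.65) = -0.95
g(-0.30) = 2.83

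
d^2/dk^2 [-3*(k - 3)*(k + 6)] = -6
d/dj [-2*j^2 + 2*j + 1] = 2 - 4*j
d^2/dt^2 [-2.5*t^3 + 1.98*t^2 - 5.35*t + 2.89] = 3.96 - 15.0*t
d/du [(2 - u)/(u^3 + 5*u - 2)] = (-u^3 - 5*u + (u - 2)*(3*u^2 + 5) + 2)/(u^3 + 5*u - 2)^2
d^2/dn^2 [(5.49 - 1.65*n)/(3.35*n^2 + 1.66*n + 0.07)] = (-(1.65*n - 5.49)*(6.7*n + 1.66)*(13.4*n + 3.32) + (33.165*n - 31.305)*(3.35*n^2 + 1.66*n + 0.07))/(3.35*n^2 + 1.66*n + 0.07)^3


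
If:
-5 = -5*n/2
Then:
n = 2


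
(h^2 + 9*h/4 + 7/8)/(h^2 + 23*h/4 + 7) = (h + 1/2)/(h + 4)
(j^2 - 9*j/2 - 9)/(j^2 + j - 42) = (j + 3/2)/(j + 7)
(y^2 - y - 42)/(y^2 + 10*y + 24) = (y - 7)/(y + 4)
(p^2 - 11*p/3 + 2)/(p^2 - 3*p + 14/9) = 3*(p - 3)/(3*p - 7)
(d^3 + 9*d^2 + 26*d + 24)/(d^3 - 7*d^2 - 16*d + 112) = (d^2 + 5*d + 6)/(d^2 - 11*d + 28)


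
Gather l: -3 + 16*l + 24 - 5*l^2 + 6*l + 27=-5*l^2 + 22*l + 48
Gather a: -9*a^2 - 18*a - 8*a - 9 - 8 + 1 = -9*a^2 - 26*a - 16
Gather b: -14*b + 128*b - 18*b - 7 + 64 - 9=96*b + 48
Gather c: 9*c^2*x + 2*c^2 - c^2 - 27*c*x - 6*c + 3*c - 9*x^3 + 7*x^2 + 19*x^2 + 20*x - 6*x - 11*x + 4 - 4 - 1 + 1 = c^2*(9*x + 1) + c*(-27*x - 3) - 9*x^3 + 26*x^2 + 3*x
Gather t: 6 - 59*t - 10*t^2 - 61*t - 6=-10*t^2 - 120*t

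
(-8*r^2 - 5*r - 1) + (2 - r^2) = -9*r^2 - 5*r + 1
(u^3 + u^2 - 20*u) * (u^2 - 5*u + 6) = u^5 - 4*u^4 - 19*u^3 + 106*u^2 - 120*u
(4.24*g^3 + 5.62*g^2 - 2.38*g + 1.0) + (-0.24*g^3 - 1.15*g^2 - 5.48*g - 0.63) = 4.0*g^3 + 4.47*g^2 - 7.86*g + 0.37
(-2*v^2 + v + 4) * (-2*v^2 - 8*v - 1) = 4*v^4 + 14*v^3 - 14*v^2 - 33*v - 4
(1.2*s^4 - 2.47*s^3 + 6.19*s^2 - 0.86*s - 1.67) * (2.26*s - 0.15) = 2.712*s^5 - 5.7622*s^4 + 14.3599*s^3 - 2.8721*s^2 - 3.6452*s + 0.2505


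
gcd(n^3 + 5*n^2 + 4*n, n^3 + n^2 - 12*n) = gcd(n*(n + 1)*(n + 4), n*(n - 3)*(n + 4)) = n^2 + 4*n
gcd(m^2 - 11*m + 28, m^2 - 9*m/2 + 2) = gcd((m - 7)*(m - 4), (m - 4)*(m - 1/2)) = m - 4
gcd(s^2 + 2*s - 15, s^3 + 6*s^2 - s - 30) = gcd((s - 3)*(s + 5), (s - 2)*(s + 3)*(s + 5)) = s + 5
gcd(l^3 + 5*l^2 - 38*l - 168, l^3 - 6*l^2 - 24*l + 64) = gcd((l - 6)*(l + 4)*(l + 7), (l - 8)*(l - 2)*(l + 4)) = l + 4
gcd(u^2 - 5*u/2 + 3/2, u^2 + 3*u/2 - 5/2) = u - 1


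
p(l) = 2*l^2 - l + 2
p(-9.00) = 173.00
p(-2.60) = 18.12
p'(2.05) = 7.20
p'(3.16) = 11.64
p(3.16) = 18.81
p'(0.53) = 1.12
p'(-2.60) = -11.40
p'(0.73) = 1.92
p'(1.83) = 6.32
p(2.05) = 8.36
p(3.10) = 18.12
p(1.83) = 6.87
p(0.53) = 2.03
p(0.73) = 2.34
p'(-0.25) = -2.00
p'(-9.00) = -37.00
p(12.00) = 278.00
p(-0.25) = 2.38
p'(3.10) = 11.40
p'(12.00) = 47.00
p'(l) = 4*l - 1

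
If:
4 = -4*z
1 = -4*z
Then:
No Solution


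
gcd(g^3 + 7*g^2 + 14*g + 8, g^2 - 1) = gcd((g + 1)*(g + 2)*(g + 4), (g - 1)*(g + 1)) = g + 1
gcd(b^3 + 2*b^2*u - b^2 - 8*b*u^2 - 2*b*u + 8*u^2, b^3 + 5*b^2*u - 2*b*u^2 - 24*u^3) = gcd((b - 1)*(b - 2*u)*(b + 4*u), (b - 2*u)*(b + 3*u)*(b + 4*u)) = -b^2 - 2*b*u + 8*u^2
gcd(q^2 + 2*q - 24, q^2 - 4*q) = q - 4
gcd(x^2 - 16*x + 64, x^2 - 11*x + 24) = x - 8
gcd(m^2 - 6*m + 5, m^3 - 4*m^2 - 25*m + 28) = m - 1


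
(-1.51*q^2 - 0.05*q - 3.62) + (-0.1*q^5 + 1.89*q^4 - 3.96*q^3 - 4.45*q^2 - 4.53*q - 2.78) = -0.1*q^5 + 1.89*q^4 - 3.96*q^3 - 5.96*q^2 - 4.58*q - 6.4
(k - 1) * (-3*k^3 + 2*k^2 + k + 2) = -3*k^4 + 5*k^3 - k^2 + k - 2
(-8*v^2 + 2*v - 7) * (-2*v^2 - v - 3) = 16*v^4 + 4*v^3 + 36*v^2 + v + 21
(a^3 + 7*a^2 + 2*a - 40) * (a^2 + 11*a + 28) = a^5 + 18*a^4 + 107*a^3 + 178*a^2 - 384*a - 1120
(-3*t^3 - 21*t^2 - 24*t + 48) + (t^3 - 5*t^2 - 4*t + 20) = -2*t^3 - 26*t^2 - 28*t + 68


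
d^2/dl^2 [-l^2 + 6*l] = -2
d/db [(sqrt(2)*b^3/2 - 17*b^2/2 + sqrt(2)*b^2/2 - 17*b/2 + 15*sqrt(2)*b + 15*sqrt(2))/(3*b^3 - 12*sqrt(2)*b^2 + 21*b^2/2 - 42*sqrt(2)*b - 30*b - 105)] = (5*sqrt(2)*b^4 + 18*b^4 - 160*sqrt(2)*b^3 - 44*b^3 - 280*sqrt(2)*b^2 + 883*b^2 - 560*sqrt(2)*b + 3340*b - 1500*sqrt(2) + 2870)/(3*(4*b^6 - 32*sqrt(2)*b^5 + 28*b^5 - 224*sqrt(2)*b^4 + 97*b^4 - 72*sqrt(2)*b^3 + 336*b^3 + 988*b^2 + 2240*sqrt(2)*b^2 + 2800*b + 3920*sqrt(2)*b + 4900))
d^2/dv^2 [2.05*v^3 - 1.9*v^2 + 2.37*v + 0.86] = 12.3*v - 3.8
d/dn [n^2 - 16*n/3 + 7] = 2*n - 16/3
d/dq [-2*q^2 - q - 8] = -4*q - 1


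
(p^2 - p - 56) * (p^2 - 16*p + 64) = p^4 - 17*p^3 + 24*p^2 + 832*p - 3584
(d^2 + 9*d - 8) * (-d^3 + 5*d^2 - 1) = -d^5 - 4*d^4 + 53*d^3 - 41*d^2 - 9*d + 8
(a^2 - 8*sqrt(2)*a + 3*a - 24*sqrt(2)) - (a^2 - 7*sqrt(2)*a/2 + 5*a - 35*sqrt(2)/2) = -9*sqrt(2)*a/2 - 2*a - 13*sqrt(2)/2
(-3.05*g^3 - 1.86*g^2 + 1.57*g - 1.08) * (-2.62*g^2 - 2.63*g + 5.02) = 7.991*g^5 + 12.8947*g^4 - 14.5326*g^3 - 10.6367*g^2 + 10.7218*g - 5.4216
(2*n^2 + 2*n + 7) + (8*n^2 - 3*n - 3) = 10*n^2 - n + 4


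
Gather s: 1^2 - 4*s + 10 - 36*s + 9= 20 - 40*s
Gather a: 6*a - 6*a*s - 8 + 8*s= a*(6 - 6*s) + 8*s - 8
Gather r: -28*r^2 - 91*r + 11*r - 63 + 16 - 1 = -28*r^2 - 80*r - 48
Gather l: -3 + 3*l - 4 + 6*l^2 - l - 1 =6*l^2 + 2*l - 8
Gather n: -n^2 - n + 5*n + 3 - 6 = -n^2 + 4*n - 3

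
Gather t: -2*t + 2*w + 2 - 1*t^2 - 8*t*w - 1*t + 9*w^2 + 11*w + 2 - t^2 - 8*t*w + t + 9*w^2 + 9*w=-2*t^2 + t*(-16*w - 2) + 18*w^2 + 22*w + 4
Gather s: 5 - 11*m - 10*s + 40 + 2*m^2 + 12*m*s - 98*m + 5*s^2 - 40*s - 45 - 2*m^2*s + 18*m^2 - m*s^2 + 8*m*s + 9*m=20*m^2 - 100*m + s^2*(5 - m) + s*(-2*m^2 + 20*m - 50)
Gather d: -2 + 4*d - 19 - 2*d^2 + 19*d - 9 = -2*d^2 + 23*d - 30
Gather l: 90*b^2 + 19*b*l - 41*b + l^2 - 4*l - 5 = 90*b^2 - 41*b + l^2 + l*(19*b - 4) - 5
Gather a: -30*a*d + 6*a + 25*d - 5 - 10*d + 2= a*(6 - 30*d) + 15*d - 3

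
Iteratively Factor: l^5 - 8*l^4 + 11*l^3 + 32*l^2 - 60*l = (l + 2)*(l^4 - 10*l^3 + 31*l^2 - 30*l) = (l - 5)*(l + 2)*(l^3 - 5*l^2 + 6*l) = l*(l - 5)*(l + 2)*(l^2 - 5*l + 6) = l*(l - 5)*(l - 2)*(l + 2)*(l - 3)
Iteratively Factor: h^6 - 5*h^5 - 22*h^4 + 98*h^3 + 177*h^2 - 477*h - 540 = (h - 4)*(h^5 - h^4 - 26*h^3 - 6*h^2 + 153*h + 135) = (h - 4)*(h + 3)*(h^4 - 4*h^3 - 14*h^2 + 36*h + 45) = (h - 5)*(h - 4)*(h + 3)*(h^3 + h^2 - 9*h - 9) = (h - 5)*(h - 4)*(h - 3)*(h + 3)*(h^2 + 4*h + 3) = (h - 5)*(h - 4)*(h - 3)*(h + 1)*(h + 3)*(h + 3)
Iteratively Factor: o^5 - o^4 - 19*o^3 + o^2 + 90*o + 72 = (o + 3)*(o^4 - 4*o^3 - 7*o^2 + 22*o + 24) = (o - 3)*(o + 3)*(o^3 - o^2 - 10*o - 8) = (o - 3)*(o + 2)*(o + 3)*(o^2 - 3*o - 4) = (o - 3)*(o + 1)*(o + 2)*(o + 3)*(o - 4)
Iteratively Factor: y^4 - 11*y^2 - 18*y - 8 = (y + 1)*(y^3 - y^2 - 10*y - 8) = (y + 1)*(y + 2)*(y^2 - 3*y - 4) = (y + 1)^2*(y + 2)*(y - 4)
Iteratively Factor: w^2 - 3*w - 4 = (w - 4)*(w + 1)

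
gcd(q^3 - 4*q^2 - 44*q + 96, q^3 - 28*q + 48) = q^2 + 4*q - 12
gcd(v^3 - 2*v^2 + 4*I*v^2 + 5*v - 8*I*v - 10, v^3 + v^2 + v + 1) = v - I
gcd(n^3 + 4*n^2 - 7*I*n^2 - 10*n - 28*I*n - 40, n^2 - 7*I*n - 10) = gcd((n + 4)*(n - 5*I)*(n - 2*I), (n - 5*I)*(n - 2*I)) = n^2 - 7*I*n - 10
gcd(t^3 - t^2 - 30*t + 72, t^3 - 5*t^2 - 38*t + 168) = t^2 + 2*t - 24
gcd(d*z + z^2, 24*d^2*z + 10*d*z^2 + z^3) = z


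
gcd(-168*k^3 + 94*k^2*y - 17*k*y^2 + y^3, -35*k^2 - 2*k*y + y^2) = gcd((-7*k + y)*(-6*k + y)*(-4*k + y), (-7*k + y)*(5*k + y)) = -7*k + y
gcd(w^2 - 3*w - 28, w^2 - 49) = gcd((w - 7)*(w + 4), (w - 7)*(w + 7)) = w - 7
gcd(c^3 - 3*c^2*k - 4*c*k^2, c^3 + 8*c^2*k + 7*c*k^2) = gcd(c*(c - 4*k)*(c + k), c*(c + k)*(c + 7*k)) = c^2 + c*k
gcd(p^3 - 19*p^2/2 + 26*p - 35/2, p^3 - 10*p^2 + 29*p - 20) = p^2 - 6*p + 5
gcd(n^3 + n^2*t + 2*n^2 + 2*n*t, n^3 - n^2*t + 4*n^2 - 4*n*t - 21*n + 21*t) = 1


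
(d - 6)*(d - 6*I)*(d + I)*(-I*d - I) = -I*d^4 - 5*d^3 + 5*I*d^3 + 25*d^2 + 30*d + 30*I*d + 36*I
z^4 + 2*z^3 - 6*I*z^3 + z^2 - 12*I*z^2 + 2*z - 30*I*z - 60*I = (z + 2)*(z - 5*I)*(z - 3*I)*(z + 2*I)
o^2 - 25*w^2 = (o - 5*w)*(o + 5*w)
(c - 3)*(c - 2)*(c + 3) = c^3 - 2*c^2 - 9*c + 18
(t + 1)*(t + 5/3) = t^2 + 8*t/3 + 5/3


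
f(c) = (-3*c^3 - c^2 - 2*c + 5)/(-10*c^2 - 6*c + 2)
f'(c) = (20*c + 6)*(-3*c^3 - c^2 - 2*c + 5)/(-10*c^2 - 6*c + 2)^2 + (-9*c^2 - 2*c - 2)/(-10*c^2 - 6*c + 2)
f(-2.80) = -1.15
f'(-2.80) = 0.16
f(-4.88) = -1.64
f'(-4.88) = 0.27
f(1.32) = 0.27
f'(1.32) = 0.50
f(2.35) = 0.66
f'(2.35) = 0.32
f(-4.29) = -1.48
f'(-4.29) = 0.26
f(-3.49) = -1.29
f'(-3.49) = 0.23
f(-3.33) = -1.25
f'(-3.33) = 0.22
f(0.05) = 2.92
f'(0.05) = 10.95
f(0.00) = 2.50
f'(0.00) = 6.50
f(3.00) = 0.86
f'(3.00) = 0.31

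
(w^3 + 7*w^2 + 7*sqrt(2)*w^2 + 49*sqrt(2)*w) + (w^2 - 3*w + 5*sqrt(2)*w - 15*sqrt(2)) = w^3 + 8*w^2 + 7*sqrt(2)*w^2 - 3*w + 54*sqrt(2)*w - 15*sqrt(2)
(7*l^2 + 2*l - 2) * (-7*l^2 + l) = -49*l^4 - 7*l^3 + 16*l^2 - 2*l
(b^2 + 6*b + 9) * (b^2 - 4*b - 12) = b^4 + 2*b^3 - 27*b^2 - 108*b - 108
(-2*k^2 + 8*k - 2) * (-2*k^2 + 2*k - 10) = 4*k^4 - 20*k^3 + 40*k^2 - 84*k + 20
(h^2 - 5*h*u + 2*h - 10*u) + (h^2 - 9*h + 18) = 2*h^2 - 5*h*u - 7*h - 10*u + 18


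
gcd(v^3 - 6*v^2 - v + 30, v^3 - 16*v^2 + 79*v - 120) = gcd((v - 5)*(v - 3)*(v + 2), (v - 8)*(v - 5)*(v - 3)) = v^2 - 8*v + 15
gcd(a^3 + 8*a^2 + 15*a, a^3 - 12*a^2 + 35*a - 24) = 1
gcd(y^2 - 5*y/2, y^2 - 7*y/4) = y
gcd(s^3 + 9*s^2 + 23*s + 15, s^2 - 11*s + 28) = 1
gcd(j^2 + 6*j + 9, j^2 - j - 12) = j + 3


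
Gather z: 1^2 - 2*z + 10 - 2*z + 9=20 - 4*z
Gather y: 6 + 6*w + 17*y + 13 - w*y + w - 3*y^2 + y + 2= 7*w - 3*y^2 + y*(18 - w) + 21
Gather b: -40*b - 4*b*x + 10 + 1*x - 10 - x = b*(-4*x - 40)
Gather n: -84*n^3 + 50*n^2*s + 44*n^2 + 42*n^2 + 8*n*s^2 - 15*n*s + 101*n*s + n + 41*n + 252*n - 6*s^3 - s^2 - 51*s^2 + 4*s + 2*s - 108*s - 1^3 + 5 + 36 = -84*n^3 + n^2*(50*s + 86) + n*(8*s^2 + 86*s + 294) - 6*s^3 - 52*s^2 - 102*s + 40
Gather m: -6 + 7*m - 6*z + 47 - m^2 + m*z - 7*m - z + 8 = -m^2 + m*z - 7*z + 49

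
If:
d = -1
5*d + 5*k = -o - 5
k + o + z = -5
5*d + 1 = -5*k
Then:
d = -1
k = 4/5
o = -4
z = -9/5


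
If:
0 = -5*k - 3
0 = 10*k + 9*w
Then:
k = -3/5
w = 2/3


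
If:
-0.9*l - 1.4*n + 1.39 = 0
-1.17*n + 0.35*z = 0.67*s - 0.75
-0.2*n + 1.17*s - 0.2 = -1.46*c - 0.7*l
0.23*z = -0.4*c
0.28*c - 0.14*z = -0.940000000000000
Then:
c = -1.80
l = 0.85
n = 0.44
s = 1.98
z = 3.12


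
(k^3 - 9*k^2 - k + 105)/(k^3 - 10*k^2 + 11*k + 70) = (k + 3)/(k + 2)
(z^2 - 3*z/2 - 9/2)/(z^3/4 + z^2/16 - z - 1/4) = 8*(2*z^2 - 3*z - 9)/(4*z^3 + z^2 - 16*z - 4)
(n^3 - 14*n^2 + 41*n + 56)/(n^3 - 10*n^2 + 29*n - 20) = (n^3 - 14*n^2 + 41*n + 56)/(n^3 - 10*n^2 + 29*n - 20)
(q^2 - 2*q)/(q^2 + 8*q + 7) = q*(q - 2)/(q^2 + 8*q + 7)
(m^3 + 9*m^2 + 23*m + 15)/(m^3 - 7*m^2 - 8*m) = (m^2 + 8*m + 15)/(m*(m - 8))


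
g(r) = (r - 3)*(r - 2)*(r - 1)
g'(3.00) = 2.00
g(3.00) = 0.00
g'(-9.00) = 362.00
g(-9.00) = -1320.00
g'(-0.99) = 25.82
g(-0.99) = -23.74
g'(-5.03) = 147.26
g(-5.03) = -340.40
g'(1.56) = -0.42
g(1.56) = 0.35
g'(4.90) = 24.23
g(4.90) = 21.49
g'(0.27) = 7.98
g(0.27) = -3.45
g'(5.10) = 27.83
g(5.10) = 26.69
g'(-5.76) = 179.65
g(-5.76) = -459.53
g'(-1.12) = 28.20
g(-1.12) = -27.25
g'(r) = (r - 3)*(r - 2) + (r - 3)*(r - 1) + (r - 2)*(r - 1) = 3*r^2 - 12*r + 11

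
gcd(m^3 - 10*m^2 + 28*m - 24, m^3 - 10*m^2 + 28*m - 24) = m^3 - 10*m^2 + 28*m - 24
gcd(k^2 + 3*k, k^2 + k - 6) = k + 3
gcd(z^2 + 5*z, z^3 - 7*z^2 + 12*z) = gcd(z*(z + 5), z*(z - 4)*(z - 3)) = z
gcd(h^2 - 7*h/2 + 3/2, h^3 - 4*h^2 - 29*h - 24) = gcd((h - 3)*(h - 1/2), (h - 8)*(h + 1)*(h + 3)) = 1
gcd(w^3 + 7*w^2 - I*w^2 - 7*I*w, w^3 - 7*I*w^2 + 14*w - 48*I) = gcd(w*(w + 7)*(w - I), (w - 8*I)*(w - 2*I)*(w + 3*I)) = 1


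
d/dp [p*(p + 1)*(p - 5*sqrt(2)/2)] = 3*p^2 - 5*sqrt(2)*p + 2*p - 5*sqrt(2)/2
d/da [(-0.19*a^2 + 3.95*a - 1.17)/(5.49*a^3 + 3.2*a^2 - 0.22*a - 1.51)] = (1.0431*a^4 - 43.371*a^3 + 6.6717*a^2 + 8.0618*a - 6.2219)/(30.1401*a^6 + 35.136*a^5 + 7.8244*a^4 - 17.9878*a^3 - 9.6156*a^2 + 0.6644*a + 2.2801)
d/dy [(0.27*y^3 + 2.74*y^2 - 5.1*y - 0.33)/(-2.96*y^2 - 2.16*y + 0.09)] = (-0.7992*y^4 - 1.1664*y^3 - 20.9415*y^2 - 1.4604*y - 1.1718)/(8.7616*y^4 + 12.7872*y^3 + 4.1328*y^2 - 0.3888*y + 0.0081)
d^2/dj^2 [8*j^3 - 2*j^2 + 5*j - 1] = 48*j - 4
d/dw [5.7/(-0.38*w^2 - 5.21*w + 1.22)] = (4.332*w + 29.697)/(0.38*w^2 + 5.21*w - 1.22)^2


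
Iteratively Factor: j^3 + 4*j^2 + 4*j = (j + 2)*(j^2 + 2*j) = (j + 2)^2*(j)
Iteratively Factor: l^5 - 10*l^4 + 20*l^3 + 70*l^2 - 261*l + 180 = (l - 3)*(l^4 - 7*l^3 - l^2 + 67*l - 60) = (l - 3)*(l - 1)*(l^3 - 6*l^2 - 7*l + 60) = (l - 5)*(l - 3)*(l - 1)*(l^2 - l - 12) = (l - 5)*(l - 3)*(l - 1)*(l + 3)*(l - 4)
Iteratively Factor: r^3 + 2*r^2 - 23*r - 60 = (r + 4)*(r^2 - 2*r - 15) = (r + 3)*(r + 4)*(r - 5)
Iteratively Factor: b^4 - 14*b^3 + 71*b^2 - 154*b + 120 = (b - 5)*(b^3 - 9*b^2 + 26*b - 24) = (b - 5)*(b - 2)*(b^2 - 7*b + 12) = (b - 5)*(b - 4)*(b - 2)*(b - 3)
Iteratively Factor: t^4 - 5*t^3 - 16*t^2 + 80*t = (t + 4)*(t^3 - 9*t^2 + 20*t) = t*(t + 4)*(t^2 - 9*t + 20) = t*(t - 5)*(t + 4)*(t - 4)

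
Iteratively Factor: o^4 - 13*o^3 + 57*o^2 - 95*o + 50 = (o - 1)*(o^3 - 12*o^2 + 45*o - 50) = (o - 5)*(o - 1)*(o^2 - 7*o + 10) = (o - 5)*(o - 2)*(o - 1)*(o - 5)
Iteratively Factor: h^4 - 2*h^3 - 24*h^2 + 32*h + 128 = (h - 4)*(h^3 + 2*h^2 - 16*h - 32) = (h - 4)*(h + 4)*(h^2 - 2*h - 8) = (h - 4)*(h + 2)*(h + 4)*(h - 4)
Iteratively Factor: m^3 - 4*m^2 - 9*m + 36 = (m - 3)*(m^2 - m - 12) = (m - 3)*(m + 3)*(m - 4)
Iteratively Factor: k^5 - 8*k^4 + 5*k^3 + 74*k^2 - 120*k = (k - 5)*(k^4 - 3*k^3 - 10*k^2 + 24*k) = (k - 5)*(k + 3)*(k^3 - 6*k^2 + 8*k) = (k - 5)*(k - 4)*(k + 3)*(k^2 - 2*k) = k*(k - 5)*(k - 4)*(k + 3)*(k - 2)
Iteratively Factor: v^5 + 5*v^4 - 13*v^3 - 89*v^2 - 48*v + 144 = (v - 4)*(v^4 + 9*v^3 + 23*v^2 + 3*v - 36) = (v - 4)*(v + 3)*(v^3 + 6*v^2 + 5*v - 12) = (v - 4)*(v + 3)*(v + 4)*(v^2 + 2*v - 3) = (v - 4)*(v + 3)^2*(v + 4)*(v - 1)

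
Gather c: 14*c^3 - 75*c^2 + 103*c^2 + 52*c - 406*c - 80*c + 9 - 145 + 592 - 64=14*c^3 + 28*c^2 - 434*c + 392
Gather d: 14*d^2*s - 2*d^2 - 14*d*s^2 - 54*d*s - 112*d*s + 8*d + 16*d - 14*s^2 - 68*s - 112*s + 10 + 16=d^2*(14*s - 2) + d*(-14*s^2 - 166*s + 24) - 14*s^2 - 180*s + 26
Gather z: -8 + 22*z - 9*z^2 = -9*z^2 + 22*z - 8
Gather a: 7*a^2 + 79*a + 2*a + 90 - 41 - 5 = 7*a^2 + 81*a + 44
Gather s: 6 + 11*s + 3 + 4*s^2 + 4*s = 4*s^2 + 15*s + 9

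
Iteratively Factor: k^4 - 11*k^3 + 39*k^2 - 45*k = (k)*(k^3 - 11*k^2 + 39*k - 45) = k*(k - 5)*(k^2 - 6*k + 9) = k*(k - 5)*(k - 3)*(k - 3)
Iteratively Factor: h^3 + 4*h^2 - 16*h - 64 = (h + 4)*(h^2 - 16) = (h + 4)^2*(h - 4)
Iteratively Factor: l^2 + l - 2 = (l + 2)*(l - 1)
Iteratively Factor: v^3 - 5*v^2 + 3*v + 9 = (v - 3)*(v^2 - 2*v - 3) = (v - 3)*(v + 1)*(v - 3)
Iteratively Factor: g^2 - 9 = (g - 3)*(g + 3)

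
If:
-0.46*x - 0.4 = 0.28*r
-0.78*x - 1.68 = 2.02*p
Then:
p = -0.386138613861386*x - 0.831683168316832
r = -1.64285714285714*x - 1.42857142857143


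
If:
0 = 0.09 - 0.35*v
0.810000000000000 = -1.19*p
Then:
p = -0.68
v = 0.26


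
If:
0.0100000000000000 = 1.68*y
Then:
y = 0.01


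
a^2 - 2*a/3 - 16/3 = (a - 8/3)*(a + 2)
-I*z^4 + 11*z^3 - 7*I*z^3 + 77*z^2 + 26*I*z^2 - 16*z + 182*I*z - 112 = (z + 7)*(z + 2*I)*(z + 8*I)*(-I*z + 1)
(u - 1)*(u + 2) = u^2 + u - 2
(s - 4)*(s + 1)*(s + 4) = s^3 + s^2 - 16*s - 16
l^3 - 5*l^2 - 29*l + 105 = (l - 7)*(l - 3)*(l + 5)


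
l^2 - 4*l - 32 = (l - 8)*(l + 4)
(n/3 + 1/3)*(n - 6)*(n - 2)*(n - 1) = n^4/3 - 8*n^3/3 + 11*n^2/3 + 8*n/3 - 4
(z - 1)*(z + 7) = z^2 + 6*z - 7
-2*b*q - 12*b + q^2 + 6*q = (-2*b + q)*(q + 6)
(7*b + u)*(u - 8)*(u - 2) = 7*b*u^2 - 70*b*u + 112*b + u^3 - 10*u^2 + 16*u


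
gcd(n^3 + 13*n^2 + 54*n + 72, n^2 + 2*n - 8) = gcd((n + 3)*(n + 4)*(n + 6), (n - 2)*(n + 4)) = n + 4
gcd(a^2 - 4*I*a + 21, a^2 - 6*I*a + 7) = a - 7*I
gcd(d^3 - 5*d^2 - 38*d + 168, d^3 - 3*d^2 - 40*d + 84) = d^2 - d - 42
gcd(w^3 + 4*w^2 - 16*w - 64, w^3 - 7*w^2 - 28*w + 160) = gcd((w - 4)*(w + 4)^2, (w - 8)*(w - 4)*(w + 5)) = w - 4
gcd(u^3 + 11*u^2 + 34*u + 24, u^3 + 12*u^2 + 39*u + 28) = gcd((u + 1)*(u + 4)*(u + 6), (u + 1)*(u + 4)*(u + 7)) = u^2 + 5*u + 4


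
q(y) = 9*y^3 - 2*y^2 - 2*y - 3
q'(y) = 27*y^2 - 4*y - 2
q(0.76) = -1.72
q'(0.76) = 10.56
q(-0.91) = -9.62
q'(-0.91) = 24.00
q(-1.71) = -50.43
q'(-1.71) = 83.79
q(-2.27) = -114.04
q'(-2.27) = 146.21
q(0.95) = 1.01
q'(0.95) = 18.57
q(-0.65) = -5.02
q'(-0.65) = 12.01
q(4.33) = 681.49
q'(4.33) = 486.90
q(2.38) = 102.24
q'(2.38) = 141.42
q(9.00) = 6378.00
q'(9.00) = 2149.00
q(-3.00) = -258.00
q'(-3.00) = 253.00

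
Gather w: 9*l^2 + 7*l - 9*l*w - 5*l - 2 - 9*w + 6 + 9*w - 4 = 9*l^2 - 9*l*w + 2*l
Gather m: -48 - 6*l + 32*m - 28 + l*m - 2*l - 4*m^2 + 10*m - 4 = -8*l - 4*m^2 + m*(l + 42) - 80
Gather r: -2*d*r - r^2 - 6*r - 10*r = -r^2 + r*(-2*d - 16)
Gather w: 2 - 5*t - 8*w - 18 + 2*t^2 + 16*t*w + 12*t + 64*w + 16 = 2*t^2 + 7*t + w*(16*t + 56)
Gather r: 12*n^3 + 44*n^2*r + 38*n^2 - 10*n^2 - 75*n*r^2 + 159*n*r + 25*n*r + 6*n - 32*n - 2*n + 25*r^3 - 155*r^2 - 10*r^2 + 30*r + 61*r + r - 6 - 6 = 12*n^3 + 28*n^2 - 28*n + 25*r^3 + r^2*(-75*n - 165) + r*(44*n^2 + 184*n + 92) - 12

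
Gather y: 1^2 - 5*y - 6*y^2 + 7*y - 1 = -6*y^2 + 2*y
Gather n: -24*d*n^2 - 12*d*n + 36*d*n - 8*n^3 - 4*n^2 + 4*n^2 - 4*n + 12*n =-24*d*n^2 - 8*n^3 + n*(24*d + 8)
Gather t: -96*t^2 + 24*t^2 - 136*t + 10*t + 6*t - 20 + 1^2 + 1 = -72*t^2 - 120*t - 18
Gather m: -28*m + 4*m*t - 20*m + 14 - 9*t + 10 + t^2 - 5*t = m*(4*t - 48) + t^2 - 14*t + 24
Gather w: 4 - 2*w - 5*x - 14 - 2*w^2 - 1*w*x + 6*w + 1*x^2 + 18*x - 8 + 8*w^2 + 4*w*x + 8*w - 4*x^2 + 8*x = 6*w^2 + w*(3*x + 12) - 3*x^2 + 21*x - 18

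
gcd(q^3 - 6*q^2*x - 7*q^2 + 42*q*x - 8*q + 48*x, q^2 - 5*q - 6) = q + 1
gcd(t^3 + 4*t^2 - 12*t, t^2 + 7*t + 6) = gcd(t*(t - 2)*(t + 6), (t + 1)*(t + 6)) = t + 6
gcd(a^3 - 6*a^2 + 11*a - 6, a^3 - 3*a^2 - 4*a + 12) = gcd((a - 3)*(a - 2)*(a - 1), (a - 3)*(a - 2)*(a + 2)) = a^2 - 5*a + 6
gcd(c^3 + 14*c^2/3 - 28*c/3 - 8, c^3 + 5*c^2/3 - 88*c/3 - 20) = c^2 + 20*c/3 + 4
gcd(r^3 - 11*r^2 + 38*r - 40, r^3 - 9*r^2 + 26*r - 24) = r^2 - 6*r + 8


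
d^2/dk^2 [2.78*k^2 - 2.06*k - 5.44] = 5.56000000000000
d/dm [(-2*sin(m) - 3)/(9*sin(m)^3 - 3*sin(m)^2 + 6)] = (12*sin(m)^3 + 25*sin(m)^2 - 6*sin(m) - 4)*cos(m)/(3*(3*sin(m)^3 - sin(m)^2 + 2)^2)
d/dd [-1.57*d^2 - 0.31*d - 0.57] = -3.14*d - 0.31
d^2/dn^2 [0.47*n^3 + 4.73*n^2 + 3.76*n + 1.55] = 2.82*n + 9.46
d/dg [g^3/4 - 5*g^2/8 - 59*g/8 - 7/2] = 3*g^2/4 - 5*g/4 - 59/8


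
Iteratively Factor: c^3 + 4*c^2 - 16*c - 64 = (c + 4)*(c^2 - 16) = (c + 4)^2*(c - 4)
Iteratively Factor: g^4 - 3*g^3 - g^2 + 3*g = (g)*(g^3 - 3*g^2 - g + 3) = g*(g - 1)*(g^2 - 2*g - 3) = g*(g - 3)*(g - 1)*(g + 1)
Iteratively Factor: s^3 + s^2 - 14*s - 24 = (s - 4)*(s^2 + 5*s + 6) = (s - 4)*(s + 3)*(s + 2)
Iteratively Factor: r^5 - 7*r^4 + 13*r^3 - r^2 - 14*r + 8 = (r - 2)*(r^4 - 5*r^3 + 3*r^2 + 5*r - 4) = (r - 2)*(r - 1)*(r^3 - 4*r^2 - r + 4) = (r - 2)*(r - 1)^2*(r^2 - 3*r - 4) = (r - 2)*(r - 1)^2*(r + 1)*(r - 4)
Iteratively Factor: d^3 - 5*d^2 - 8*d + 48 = (d - 4)*(d^2 - d - 12) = (d - 4)*(d + 3)*(d - 4)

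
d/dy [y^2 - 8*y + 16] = 2*y - 8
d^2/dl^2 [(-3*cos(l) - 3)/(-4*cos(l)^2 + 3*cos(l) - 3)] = 3*(36*(1 - cos(2*l))^2*cos(l) + 19*(1 - cos(2*l))^2 + 49*cos(l) + 13*cos(2*l) - 3*cos(3*l) - 8*cos(5*l) - 75)/(3*cos(l) - 2*cos(2*l) - 5)^3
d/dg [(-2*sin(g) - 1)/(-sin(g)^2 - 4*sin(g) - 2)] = -2*(sin(g) + 1)*sin(g)*cos(g)/(sin(g)^2 + 4*sin(g) + 2)^2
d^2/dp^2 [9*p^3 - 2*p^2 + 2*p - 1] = 54*p - 4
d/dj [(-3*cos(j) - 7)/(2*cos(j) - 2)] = -5*sin(j)/(cos(j) - 1)^2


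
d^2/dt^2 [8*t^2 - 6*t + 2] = 16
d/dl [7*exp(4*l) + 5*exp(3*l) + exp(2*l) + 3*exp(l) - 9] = (28*exp(3*l) + 15*exp(2*l) + 2*exp(l) + 3)*exp(l)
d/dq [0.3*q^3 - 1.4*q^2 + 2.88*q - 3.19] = 0.9*q^2 - 2.8*q + 2.88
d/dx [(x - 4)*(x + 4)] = 2*x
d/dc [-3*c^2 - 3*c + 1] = -6*c - 3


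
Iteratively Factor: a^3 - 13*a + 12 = (a - 3)*(a^2 + 3*a - 4) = (a - 3)*(a - 1)*(a + 4)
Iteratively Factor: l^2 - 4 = (l - 2)*(l + 2)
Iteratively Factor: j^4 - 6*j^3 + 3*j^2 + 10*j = (j - 2)*(j^3 - 4*j^2 - 5*j) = (j - 5)*(j - 2)*(j^2 + j) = j*(j - 5)*(j - 2)*(j + 1)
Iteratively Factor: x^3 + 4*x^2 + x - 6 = (x - 1)*(x^2 + 5*x + 6) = (x - 1)*(x + 2)*(x + 3)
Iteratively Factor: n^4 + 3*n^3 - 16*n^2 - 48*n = (n + 3)*(n^3 - 16*n) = (n + 3)*(n + 4)*(n^2 - 4*n) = n*(n + 3)*(n + 4)*(n - 4)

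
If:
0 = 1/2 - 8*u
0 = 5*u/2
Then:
No Solution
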